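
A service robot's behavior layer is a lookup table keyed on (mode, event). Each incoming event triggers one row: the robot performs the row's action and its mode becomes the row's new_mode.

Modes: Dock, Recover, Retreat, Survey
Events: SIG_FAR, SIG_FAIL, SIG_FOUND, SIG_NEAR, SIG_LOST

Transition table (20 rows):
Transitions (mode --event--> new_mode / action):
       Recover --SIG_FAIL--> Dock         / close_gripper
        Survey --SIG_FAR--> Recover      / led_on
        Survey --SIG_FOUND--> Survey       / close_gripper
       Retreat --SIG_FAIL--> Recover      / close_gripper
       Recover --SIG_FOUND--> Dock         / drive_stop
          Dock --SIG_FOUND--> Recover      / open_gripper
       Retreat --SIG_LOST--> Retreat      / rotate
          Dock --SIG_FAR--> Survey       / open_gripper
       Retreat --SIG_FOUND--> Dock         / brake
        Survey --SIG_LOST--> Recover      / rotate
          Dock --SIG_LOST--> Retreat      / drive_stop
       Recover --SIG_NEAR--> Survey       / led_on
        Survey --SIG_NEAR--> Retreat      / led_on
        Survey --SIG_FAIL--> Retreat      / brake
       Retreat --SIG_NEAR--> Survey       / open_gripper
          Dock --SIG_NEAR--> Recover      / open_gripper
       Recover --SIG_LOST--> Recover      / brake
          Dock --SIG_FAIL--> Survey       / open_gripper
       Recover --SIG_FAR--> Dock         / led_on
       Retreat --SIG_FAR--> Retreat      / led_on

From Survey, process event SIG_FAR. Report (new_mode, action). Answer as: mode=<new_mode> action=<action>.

mode=Recover action=led_on

current mode = Survey; filter table to that mode:
  (Survey, SIG_FAR) → (Recover, led_on)  ← event matches
  (Survey, SIG_FOUND) → (Survey, close_gripper)
  (Survey, SIG_LOST) → (Recover, rotate)
  (Survey, SIG_NEAR) → (Retreat, led_on)
  (Survey, SIG_FAIL) → (Retreat, brake)
event = SIG_FAR selects (Recover, led_on)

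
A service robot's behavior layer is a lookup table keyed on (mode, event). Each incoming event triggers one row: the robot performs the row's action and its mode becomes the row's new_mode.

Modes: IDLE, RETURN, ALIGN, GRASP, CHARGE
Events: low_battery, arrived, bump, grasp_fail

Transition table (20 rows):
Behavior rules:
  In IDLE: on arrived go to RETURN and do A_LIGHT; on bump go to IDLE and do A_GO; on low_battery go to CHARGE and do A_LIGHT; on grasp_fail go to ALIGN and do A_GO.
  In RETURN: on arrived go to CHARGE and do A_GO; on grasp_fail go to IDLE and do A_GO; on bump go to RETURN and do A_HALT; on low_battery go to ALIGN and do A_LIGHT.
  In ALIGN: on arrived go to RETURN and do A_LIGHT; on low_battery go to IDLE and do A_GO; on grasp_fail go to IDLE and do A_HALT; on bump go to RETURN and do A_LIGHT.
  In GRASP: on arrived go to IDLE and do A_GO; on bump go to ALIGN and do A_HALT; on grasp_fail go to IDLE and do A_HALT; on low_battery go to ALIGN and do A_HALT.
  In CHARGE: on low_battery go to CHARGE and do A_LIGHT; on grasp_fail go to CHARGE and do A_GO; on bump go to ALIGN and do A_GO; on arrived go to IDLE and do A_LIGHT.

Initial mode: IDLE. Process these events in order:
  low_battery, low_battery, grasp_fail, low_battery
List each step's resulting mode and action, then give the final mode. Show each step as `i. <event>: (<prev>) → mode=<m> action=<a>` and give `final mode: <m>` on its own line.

1. low_battery: (IDLE) → mode=CHARGE action=A_LIGHT
2. low_battery: (CHARGE) → mode=CHARGE action=A_LIGHT
3. grasp_fail: (CHARGE) → mode=CHARGE action=A_GO
4. low_battery: (CHARGE) → mode=CHARGE action=A_LIGHT

final mode: CHARGE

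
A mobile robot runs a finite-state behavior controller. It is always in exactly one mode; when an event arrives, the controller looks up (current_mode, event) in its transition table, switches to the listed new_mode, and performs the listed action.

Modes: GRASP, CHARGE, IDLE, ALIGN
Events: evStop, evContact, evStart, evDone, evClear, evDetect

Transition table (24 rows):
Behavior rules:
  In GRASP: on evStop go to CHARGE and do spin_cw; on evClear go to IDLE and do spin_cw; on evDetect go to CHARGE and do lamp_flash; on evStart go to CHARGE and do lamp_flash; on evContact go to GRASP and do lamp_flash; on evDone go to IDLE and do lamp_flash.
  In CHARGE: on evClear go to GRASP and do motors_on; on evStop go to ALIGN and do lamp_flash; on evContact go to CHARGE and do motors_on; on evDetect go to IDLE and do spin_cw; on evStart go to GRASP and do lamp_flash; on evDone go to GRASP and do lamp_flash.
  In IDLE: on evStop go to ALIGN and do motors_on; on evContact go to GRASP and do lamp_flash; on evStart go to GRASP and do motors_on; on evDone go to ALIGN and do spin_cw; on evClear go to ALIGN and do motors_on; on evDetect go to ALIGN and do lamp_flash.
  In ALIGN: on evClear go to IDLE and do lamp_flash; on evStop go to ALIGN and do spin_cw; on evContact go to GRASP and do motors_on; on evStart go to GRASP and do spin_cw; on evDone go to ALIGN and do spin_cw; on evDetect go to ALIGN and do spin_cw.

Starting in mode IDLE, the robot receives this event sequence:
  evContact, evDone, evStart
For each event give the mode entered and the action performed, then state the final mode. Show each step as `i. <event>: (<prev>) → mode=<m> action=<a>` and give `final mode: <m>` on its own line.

final mode: GRASP

1. evContact: (IDLE) → mode=GRASP action=lamp_flash
2. evDone: (GRASP) → mode=IDLE action=lamp_flash
3. evStart: (IDLE) → mode=GRASP action=motors_on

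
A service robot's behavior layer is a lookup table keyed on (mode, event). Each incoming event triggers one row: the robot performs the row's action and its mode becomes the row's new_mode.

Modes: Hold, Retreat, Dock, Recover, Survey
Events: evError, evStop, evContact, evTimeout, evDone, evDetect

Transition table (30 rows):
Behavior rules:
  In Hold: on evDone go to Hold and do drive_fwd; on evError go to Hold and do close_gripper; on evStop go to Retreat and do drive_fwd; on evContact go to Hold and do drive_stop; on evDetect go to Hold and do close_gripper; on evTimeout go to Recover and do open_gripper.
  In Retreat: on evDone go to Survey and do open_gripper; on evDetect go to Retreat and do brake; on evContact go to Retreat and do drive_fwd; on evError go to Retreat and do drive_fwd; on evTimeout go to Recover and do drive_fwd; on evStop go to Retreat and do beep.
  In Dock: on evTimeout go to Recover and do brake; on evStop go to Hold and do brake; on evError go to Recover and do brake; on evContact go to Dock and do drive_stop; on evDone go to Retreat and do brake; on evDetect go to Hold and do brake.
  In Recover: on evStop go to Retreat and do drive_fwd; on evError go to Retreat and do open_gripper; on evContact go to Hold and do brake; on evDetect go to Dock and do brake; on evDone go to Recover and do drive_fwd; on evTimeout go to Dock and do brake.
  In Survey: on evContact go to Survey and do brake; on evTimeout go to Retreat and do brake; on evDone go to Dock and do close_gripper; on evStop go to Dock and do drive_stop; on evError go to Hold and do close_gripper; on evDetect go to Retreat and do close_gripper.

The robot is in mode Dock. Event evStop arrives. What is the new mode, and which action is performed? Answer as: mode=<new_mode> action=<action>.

mode=Hold action=brake

current mode = Dock; filter table to that mode:
  (Dock, evTimeout) → (Recover, brake)
  (Dock, evStop) → (Hold, brake)  ← event matches
  (Dock, evError) → (Recover, brake)
  (Dock, evContact) → (Dock, drive_stop)
  (Dock, evDone) → (Retreat, brake)
  (Dock, evDetect) → (Hold, brake)
event = evStop selects (Hold, brake)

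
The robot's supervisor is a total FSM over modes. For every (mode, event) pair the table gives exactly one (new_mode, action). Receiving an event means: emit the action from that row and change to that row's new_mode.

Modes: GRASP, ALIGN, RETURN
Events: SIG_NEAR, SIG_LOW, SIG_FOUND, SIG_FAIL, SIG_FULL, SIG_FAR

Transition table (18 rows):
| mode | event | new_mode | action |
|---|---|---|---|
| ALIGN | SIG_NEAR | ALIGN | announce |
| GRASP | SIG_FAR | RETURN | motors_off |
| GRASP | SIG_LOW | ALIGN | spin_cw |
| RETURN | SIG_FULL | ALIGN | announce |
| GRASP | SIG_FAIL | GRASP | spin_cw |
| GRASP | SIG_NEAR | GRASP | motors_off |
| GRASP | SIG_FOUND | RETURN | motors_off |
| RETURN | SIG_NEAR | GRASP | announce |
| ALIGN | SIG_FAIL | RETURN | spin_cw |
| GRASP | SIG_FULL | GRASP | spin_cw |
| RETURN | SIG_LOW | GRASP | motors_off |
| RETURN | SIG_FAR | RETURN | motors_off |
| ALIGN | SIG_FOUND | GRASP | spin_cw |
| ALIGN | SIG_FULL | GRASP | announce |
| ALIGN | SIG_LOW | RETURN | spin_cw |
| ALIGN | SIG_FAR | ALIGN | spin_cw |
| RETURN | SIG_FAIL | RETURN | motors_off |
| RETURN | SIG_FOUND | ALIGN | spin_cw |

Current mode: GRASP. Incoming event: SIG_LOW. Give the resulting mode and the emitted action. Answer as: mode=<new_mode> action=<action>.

current mode = GRASP; filter table to that mode:
  (GRASP, SIG_FAR) → (RETURN, motors_off)
  (GRASP, SIG_LOW) → (ALIGN, spin_cw)  ← event matches
  (GRASP, SIG_FAIL) → (GRASP, spin_cw)
  (GRASP, SIG_NEAR) → (GRASP, motors_off)
  (GRASP, SIG_FOUND) → (RETURN, motors_off)
  (GRASP, SIG_FULL) → (GRASP, spin_cw)
event = SIG_LOW selects (ALIGN, spin_cw)

mode=ALIGN action=spin_cw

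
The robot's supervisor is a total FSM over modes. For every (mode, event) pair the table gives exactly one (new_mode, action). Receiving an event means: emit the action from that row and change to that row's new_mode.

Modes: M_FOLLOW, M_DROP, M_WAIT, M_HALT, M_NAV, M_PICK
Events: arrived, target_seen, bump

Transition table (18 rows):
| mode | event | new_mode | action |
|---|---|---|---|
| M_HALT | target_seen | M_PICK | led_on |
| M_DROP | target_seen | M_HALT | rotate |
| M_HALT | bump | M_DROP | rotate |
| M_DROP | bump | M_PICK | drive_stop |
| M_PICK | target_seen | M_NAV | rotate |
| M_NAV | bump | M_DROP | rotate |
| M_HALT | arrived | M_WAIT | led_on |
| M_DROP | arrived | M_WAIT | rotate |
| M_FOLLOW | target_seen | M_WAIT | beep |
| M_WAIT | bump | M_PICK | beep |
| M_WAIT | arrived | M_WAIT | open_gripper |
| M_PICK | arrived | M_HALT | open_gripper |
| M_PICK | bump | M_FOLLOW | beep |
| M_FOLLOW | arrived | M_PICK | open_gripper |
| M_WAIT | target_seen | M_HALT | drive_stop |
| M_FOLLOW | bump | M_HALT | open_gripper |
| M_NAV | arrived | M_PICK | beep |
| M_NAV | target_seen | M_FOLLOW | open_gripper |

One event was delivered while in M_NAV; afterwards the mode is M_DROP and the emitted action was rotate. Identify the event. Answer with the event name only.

try arrived: (M_NAV, arrived) → (M_PICK, beep)
try target_seen: (M_NAV, target_seen) → (M_FOLLOW, open_gripper)
try bump: (M_NAV, bump) → (M_DROP, rotate)  ← matches

bump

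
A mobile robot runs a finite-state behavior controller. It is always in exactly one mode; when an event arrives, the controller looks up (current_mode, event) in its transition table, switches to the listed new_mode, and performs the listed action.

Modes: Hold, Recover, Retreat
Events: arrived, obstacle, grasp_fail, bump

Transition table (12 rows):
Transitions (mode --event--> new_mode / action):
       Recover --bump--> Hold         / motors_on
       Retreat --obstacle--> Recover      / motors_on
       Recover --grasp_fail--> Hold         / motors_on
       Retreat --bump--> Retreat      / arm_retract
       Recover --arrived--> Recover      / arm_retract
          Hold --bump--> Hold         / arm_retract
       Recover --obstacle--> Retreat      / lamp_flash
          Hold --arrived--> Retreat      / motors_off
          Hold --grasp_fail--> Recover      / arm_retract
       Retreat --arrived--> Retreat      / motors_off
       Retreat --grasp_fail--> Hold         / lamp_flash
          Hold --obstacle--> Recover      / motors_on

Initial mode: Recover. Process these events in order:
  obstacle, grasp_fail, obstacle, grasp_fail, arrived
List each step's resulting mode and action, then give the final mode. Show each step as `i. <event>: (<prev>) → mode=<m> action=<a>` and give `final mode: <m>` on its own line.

1. obstacle: (Recover) → mode=Retreat action=lamp_flash
2. grasp_fail: (Retreat) → mode=Hold action=lamp_flash
3. obstacle: (Hold) → mode=Recover action=motors_on
4. grasp_fail: (Recover) → mode=Hold action=motors_on
5. arrived: (Hold) → mode=Retreat action=motors_off

final mode: Retreat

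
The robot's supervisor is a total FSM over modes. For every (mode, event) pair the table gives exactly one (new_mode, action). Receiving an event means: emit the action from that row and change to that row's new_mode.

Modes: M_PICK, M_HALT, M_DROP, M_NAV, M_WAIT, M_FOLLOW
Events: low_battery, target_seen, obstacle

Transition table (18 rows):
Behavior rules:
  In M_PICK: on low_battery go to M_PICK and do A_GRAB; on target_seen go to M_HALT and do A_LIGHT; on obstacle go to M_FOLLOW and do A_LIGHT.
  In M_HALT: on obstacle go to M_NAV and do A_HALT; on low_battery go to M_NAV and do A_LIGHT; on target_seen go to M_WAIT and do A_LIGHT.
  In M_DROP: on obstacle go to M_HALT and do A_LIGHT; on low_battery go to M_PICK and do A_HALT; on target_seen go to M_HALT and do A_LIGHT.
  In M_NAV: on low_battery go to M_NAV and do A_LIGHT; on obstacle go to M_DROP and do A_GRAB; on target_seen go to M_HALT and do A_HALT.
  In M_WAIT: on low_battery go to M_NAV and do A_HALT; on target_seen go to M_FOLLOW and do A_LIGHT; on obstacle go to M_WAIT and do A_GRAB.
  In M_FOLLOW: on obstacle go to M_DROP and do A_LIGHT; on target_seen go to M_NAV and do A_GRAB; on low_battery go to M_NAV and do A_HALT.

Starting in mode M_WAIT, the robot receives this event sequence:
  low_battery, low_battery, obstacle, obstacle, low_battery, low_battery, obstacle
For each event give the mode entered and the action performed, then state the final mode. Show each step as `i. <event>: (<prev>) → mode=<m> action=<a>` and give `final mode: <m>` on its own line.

1. low_battery: (M_WAIT) → mode=M_NAV action=A_HALT
2. low_battery: (M_NAV) → mode=M_NAV action=A_LIGHT
3. obstacle: (M_NAV) → mode=M_DROP action=A_GRAB
4. obstacle: (M_DROP) → mode=M_HALT action=A_LIGHT
5. low_battery: (M_HALT) → mode=M_NAV action=A_LIGHT
6. low_battery: (M_NAV) → mode=M_NAV action=A_LIGHT
7. obstacle: (M_NAV) → mode=M_DROP action=A_GRAB

final mode: M_DROP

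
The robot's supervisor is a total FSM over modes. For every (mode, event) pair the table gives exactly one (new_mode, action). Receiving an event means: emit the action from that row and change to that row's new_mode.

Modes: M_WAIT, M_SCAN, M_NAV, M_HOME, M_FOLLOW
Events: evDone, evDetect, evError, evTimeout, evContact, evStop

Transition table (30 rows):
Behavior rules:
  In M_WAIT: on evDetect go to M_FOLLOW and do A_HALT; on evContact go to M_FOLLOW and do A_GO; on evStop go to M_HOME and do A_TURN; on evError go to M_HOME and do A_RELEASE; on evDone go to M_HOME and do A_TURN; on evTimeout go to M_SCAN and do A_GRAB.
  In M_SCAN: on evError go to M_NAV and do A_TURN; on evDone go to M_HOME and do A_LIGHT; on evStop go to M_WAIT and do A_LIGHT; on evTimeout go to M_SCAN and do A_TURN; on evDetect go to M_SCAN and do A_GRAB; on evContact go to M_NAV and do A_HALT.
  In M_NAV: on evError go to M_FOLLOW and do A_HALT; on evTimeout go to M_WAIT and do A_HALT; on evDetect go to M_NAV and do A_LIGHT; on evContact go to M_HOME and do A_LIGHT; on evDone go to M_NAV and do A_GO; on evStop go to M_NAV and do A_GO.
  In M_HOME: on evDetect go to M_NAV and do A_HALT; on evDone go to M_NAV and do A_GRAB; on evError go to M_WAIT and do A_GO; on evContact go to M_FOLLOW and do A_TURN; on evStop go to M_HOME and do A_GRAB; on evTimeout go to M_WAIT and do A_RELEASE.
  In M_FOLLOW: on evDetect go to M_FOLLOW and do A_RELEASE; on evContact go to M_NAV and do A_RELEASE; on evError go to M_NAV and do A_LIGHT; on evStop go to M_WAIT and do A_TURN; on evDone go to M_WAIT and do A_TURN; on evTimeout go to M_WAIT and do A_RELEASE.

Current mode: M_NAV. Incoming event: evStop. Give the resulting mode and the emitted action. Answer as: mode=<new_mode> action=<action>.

current mode = M_NAV; filter table to that mode:
  (M_NAV, evError) → (M_FOLLOW, A_HALT)
  (M_NAV, evTimeout) → (M_WAIT, A_HALT)
  (M_NAV, evDetect) → (M_NAV, A_LIGHT)
  (M_NAV, evContact) → (M_HOME, A_LIGHT)
  (M_NAV, evDone) → (M_NAV, A_GO)
  (M_NAV, evStop) → (M_NAV, A_GO)  ← event matches
event = evStop selects (M_NAV, A_GO)

mode=M_NAV action=A_GO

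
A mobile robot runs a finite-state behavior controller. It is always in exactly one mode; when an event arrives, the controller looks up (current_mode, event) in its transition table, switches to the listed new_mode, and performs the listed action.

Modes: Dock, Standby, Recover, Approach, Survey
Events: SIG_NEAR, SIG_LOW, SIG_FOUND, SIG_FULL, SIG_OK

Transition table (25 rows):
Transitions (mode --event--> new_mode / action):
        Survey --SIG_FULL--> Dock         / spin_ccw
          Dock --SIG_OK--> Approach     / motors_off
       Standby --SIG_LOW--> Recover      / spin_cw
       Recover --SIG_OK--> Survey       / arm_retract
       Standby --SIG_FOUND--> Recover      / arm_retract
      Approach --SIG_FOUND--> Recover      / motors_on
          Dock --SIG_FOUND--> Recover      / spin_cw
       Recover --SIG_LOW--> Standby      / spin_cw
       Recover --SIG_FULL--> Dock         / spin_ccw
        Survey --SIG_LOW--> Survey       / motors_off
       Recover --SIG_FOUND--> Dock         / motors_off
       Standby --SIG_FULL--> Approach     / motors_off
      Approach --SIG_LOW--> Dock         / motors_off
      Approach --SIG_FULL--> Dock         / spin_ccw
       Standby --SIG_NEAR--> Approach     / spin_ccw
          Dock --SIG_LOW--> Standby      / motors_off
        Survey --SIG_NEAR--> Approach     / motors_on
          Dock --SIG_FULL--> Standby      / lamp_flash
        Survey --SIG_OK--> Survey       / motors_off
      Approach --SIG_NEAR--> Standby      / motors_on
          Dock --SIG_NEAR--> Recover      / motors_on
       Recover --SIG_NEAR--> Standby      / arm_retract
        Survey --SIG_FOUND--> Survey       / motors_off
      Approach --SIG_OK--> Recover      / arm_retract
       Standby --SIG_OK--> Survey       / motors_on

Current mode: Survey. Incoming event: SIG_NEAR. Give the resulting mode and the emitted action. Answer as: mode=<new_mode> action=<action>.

mode=Approach action=motors_on

current mode = Survey; filter table to that mode:
  (Survey, SIG_FULL) → (Dock, spin_ccw)
  (Survey, SIG_LOW) → (Survey, motors_off)
  (Survey, SIG_NEAR) → (Approach, motors_on)  ← event matches
  (Survey, SIG_OK) → (Survey, motors_off)
  (Survey, SIG_FOUND) → (Survey, motors_off)
event = SIG_NEAR selects (Approach, motors_on)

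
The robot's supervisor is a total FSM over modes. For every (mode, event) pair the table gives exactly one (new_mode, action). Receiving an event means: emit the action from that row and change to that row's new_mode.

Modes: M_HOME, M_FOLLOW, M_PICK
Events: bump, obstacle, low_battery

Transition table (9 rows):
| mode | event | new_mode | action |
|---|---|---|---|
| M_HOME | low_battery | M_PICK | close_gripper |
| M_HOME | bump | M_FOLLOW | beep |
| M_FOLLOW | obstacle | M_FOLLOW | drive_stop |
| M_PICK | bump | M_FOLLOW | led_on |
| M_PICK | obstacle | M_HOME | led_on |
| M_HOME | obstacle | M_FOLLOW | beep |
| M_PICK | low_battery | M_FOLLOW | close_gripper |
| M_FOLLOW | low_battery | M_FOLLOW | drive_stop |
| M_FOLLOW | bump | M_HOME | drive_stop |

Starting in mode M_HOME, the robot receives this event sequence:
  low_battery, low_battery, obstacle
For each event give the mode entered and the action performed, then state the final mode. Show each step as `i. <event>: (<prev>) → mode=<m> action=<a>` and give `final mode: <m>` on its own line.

1. low_battery: (M_HOME) → mode=M_PICK action=close_gripper
2. low_battery: (M_PICK) → mode=M_FOLLOW action=close_gripper
3. obstacle: (M_FOLLOW) → mode=M_FOLLOW action=drive_stop

final mode: M_FOLLOW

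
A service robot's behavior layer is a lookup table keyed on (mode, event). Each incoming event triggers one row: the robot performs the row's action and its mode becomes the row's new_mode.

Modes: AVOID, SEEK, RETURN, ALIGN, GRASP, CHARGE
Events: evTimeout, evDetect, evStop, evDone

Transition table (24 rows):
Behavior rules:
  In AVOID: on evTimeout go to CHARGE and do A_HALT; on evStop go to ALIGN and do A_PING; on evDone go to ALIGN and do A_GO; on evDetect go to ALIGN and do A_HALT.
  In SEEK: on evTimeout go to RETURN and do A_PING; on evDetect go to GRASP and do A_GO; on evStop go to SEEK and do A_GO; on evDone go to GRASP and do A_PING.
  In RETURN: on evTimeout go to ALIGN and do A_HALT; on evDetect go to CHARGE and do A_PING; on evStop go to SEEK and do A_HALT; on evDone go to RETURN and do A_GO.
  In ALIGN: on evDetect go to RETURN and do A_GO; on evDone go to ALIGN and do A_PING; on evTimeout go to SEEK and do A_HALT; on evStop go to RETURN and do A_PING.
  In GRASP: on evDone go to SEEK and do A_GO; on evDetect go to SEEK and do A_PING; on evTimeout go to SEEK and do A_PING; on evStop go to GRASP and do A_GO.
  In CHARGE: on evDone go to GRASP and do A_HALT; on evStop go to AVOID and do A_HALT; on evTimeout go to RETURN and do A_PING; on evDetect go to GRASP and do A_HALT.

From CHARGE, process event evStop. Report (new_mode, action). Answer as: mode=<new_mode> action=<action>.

mode=AVOID action=A_HALT

current mode = CHARGE; filter table to that mode:
  (CHARGE, evDone) → (GRASP, A_HALT)
  (CHARGE, evStop) → (AVOID, A_HALT)  ← event matches
  (CHARGE, evTimeout) → (RETURN, A_PING)
  (CHARGE, evDetect) → (GRASP, A_HALT)
event = evStop selects (AVOID, A_HALT)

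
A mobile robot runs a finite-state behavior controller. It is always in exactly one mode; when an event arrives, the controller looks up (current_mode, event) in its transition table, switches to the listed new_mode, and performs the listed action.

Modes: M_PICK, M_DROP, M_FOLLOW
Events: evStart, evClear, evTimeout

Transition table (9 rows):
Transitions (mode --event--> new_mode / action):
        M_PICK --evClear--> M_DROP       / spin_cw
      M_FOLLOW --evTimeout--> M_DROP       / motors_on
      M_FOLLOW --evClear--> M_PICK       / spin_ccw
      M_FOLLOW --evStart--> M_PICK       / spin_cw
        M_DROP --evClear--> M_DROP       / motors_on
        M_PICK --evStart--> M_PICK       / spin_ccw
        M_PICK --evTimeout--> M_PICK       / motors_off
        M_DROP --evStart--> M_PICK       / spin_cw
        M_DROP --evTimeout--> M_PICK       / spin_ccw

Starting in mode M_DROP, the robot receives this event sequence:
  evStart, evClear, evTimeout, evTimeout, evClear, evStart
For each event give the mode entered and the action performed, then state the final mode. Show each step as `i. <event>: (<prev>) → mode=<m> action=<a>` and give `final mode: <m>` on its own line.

1. evStart: (M_DROP) → mode=M_PICK action=spin_cw
2. evClear: (M_PICK) → mode=M_DROP action=spin_cw
3. evTimeout: (M_DROP) → mode=M_PICK action=spin_ccw
4. evTimeout: (M_PICK) → mode=M_PICK action=motors_off
5. evClear: (M_PICK) → mode=M_DROP action=spin_cw
6. evStart: (M_DROP) → mode=M_PICK action=spin_cw

final mode: M_PICK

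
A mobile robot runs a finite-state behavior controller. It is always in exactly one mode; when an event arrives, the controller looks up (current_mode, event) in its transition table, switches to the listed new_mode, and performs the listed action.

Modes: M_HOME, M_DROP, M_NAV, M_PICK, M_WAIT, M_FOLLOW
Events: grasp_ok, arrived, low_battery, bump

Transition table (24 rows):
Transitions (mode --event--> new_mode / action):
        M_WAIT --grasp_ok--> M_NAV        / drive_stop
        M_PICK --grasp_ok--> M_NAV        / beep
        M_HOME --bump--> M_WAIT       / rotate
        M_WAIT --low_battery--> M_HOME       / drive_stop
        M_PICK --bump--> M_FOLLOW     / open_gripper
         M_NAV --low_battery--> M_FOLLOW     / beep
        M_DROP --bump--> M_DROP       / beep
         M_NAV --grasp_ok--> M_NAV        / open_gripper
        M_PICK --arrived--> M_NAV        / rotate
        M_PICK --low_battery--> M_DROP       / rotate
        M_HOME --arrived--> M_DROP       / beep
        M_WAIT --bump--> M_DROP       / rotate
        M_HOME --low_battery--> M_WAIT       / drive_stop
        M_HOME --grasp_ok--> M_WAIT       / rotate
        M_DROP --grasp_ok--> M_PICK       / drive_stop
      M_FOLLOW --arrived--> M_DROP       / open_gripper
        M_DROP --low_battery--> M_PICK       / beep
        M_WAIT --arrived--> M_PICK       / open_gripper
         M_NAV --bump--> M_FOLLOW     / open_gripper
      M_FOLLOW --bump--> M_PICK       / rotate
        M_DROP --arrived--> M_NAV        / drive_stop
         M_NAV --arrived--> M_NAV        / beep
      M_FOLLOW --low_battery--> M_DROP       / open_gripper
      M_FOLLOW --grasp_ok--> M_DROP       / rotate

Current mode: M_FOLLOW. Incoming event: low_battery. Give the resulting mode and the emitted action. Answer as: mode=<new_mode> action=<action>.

current mode = M_FOLLOW; filter table to that mode:
  (M_FOLLOW, arrived) → (M_DROP, open_gripper)
  (M_FOLLOW, bump) → (M_PICK, rotate)
  (M_FOLLOW, low_battery) → (M_DROP, open_gripper)  ← event matches
  (M_FOLLOW, grasp_ok) → (M_DROP, rotate)
event = low_battery selects (M_DROP, open_gripper)

mode=M_DROP action=open_gripper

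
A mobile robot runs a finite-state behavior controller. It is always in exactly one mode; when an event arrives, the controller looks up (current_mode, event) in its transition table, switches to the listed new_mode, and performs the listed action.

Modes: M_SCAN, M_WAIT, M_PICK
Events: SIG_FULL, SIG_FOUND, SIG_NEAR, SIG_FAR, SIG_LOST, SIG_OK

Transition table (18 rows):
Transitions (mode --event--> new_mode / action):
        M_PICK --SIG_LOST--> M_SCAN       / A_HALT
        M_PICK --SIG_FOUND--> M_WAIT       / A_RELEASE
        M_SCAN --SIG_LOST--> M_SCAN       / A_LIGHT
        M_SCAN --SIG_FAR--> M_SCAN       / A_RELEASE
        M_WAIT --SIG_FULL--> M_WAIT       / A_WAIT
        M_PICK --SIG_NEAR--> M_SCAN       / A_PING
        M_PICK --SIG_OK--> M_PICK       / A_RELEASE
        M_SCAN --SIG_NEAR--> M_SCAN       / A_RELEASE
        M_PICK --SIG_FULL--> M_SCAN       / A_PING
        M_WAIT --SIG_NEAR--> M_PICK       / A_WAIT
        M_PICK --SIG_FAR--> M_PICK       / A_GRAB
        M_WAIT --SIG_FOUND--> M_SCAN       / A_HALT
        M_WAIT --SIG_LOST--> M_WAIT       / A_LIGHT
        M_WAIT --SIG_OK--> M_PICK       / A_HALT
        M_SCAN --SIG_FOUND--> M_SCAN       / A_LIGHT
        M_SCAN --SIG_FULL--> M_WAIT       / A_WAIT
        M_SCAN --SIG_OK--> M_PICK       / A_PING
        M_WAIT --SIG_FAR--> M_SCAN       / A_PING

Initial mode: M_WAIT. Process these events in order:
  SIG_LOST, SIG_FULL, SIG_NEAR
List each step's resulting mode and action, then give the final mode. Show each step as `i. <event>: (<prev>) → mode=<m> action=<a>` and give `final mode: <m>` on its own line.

1. SIG_LOST: (M_WAIT) → mode=M_WAIT action=A_LIGHT
2. SIG_FULL: (M_WAIT) → mode=M_WAIT action=A_WAIT
3. SIG_NEAR: (M_WAIT) → mode=M_PICK action=A_WAIT

final mode: M_PICK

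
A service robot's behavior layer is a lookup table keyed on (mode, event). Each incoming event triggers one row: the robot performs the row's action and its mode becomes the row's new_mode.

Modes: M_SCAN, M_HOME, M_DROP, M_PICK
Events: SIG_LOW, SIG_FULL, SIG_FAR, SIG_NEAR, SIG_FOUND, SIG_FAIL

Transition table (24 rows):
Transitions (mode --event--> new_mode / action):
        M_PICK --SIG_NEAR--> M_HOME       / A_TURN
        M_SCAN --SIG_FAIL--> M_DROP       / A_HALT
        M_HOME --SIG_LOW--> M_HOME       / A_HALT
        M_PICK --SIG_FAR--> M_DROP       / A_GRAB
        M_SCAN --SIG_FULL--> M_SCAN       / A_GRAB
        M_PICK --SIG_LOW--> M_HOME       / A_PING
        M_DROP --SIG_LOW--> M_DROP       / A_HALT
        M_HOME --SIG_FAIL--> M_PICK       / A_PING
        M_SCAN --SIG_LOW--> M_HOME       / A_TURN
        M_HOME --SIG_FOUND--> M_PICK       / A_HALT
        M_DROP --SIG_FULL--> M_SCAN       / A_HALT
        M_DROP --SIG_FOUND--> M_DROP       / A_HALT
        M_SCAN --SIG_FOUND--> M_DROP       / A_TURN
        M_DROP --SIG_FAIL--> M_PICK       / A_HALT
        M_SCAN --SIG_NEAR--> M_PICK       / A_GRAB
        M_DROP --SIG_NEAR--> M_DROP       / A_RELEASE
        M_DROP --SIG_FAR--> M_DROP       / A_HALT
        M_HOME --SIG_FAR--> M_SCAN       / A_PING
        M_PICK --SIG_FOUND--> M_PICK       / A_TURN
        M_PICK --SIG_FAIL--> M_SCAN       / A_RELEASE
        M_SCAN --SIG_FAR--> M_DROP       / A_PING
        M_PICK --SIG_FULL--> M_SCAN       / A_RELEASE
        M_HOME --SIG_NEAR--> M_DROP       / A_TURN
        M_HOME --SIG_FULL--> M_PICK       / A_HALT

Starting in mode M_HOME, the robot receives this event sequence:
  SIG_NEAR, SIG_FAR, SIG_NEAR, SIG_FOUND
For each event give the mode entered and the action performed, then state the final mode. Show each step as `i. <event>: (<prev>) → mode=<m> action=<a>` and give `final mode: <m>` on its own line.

1. SIG_NEAR: (M_HOME) → mode=M_DROP action=A_TURN
2. SIG_FAR: (M_DROP) → mode=M_DROP action=A_HALT
3. SIG_NEAR: (M_DROP) → mode=M_DROP action=A_RELEASE
4. SIG_FOUND: (M_DROP) → mode=M_DROP action=A_HALT

final mode: M_DROP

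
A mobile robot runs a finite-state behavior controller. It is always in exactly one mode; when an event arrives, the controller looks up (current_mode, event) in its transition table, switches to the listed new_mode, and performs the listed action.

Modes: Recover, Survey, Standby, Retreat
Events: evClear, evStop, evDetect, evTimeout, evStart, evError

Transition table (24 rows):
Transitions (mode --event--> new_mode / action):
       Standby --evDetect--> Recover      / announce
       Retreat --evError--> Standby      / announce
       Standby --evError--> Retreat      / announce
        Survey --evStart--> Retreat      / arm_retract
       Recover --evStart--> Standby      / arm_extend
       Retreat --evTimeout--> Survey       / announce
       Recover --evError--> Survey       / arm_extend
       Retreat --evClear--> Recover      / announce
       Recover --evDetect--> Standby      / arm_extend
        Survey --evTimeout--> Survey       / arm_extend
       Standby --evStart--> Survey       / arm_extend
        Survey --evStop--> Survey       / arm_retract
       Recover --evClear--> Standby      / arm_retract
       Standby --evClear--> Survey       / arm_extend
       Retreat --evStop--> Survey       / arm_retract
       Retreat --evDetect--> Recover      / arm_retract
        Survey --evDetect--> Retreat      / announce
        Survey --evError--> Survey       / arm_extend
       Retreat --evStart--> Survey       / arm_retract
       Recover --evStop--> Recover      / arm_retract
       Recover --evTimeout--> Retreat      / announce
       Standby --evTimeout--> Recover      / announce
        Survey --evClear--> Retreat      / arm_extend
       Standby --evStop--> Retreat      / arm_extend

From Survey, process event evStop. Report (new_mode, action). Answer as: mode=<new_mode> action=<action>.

mode=Survey action=arm_retract

current mode = Survey; filter table to that mode:
  (Survey, evStart) → (Retreat, arm_retract)
  (Survey, evTimeout) → (Survey, arm_extend)
  (Survey, evStop) → (Survey, arm_retract)  ← event matches
  (Survey, evDetect) → (Retreat, announce)
  (Survey, evError) → (Survey, arm_extend)
  (Survey, evClear) → (Retreat, arm_extend)
event = evStop selects (Survey, arm_retract)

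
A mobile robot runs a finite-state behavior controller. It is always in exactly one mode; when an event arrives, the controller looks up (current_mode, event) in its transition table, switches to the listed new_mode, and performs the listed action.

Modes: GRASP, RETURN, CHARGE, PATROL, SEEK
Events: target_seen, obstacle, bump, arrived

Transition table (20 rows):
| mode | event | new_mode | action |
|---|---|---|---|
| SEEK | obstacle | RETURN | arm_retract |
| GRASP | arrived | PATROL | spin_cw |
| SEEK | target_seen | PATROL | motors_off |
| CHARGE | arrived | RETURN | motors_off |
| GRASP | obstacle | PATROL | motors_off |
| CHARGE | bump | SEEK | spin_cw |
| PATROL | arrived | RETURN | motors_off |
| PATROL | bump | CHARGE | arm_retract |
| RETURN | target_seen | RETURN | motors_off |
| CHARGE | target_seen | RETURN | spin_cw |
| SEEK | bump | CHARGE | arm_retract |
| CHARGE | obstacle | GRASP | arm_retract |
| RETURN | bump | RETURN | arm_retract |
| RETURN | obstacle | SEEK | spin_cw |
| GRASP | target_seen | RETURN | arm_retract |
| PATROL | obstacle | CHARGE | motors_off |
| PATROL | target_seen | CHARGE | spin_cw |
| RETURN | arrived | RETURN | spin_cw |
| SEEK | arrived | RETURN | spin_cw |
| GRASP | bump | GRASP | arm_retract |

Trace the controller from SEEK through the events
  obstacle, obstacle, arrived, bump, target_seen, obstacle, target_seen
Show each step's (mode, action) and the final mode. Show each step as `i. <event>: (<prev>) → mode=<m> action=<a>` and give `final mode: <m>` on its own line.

1. obstacle: (SEEK) → mode=RETURN action=arm_retract
2. obstacle: (RETURN) → mode=SEEK action=spin_cw
3. arrived: (SEEK) → mode=RETURN action=spin_cw
4. bump: (RETURN) → mode=RETURN action=arm_retract
5. target_seen: (RETURN) → mode=RETURN action=motors_off
6. obstacle: (RETURN) → mode=SEEK action=spin_cw
7. target_seen: (SEEK) → mode=PATROL action=motors_off

final mode: PATROL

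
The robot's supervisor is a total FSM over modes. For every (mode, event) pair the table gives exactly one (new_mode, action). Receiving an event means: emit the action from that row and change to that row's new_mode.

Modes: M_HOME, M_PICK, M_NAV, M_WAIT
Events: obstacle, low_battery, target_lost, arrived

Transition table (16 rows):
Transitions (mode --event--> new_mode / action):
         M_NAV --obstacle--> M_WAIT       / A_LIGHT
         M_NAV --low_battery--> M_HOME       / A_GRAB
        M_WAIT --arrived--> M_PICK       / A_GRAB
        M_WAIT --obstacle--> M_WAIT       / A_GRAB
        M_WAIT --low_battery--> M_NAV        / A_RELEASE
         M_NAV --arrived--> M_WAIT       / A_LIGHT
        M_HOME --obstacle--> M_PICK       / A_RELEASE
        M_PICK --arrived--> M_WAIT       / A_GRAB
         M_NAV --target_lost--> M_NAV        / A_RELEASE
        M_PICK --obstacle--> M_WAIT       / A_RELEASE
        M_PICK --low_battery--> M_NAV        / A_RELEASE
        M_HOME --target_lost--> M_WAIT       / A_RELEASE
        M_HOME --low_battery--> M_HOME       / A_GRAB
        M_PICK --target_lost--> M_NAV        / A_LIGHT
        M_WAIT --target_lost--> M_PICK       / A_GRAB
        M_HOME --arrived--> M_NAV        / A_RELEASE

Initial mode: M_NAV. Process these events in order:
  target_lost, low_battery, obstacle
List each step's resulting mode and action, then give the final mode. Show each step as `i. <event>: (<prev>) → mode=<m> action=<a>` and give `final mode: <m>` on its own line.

1. target_lost: (M_NAV) → mode=M_NAV action=A_RELEASE
2. low_battery: (M_NAV) → mode=M_HOME action=A_GRAB
3. obstacle: (M_HOME) → mode=M_PICK action=A_RELEASE

final mode: M_PICK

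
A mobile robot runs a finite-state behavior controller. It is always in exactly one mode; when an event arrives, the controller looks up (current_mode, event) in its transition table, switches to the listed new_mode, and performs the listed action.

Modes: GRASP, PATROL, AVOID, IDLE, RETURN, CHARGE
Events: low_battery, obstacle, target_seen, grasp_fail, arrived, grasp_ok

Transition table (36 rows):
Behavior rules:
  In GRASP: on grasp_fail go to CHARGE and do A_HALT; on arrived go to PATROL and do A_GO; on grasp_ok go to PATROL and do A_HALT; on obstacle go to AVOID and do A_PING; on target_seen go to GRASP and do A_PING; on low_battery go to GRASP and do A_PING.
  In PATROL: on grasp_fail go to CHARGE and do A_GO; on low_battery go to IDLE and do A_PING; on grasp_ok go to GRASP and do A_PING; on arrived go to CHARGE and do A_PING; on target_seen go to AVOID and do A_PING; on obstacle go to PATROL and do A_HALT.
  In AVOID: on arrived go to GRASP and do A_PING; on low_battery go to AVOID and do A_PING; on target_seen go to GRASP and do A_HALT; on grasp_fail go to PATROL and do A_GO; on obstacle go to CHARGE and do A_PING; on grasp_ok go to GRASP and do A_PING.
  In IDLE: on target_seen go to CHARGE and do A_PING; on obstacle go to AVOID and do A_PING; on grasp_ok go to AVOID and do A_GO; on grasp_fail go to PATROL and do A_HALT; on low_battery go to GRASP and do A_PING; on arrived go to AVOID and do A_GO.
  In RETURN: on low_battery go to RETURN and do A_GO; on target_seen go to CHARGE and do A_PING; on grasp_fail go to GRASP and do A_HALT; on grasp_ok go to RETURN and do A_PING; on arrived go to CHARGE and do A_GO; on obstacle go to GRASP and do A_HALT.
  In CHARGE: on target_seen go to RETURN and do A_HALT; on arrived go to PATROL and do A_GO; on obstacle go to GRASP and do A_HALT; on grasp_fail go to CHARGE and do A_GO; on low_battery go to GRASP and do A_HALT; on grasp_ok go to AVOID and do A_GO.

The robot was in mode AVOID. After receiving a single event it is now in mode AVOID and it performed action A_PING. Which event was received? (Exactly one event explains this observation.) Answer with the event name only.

try low_battery: (AVOID, low_battery) → (AVOID, A_PING)  ← matches
try obstacle: (AVOID, obstacle) → (CHARGE, A_PING)
try target_seen: (AVOID, target_seen) → (GRASP, A_HALT)
try grasp_fail: (AVOID, grasp_fail) → (PATROL, A_GO)
try arrived: (AVOID, arrived) → (GRASP, A_PING)
try grasp_ok: (AVOID, grasp_ok) → (GRASP, A_PING)

low_battery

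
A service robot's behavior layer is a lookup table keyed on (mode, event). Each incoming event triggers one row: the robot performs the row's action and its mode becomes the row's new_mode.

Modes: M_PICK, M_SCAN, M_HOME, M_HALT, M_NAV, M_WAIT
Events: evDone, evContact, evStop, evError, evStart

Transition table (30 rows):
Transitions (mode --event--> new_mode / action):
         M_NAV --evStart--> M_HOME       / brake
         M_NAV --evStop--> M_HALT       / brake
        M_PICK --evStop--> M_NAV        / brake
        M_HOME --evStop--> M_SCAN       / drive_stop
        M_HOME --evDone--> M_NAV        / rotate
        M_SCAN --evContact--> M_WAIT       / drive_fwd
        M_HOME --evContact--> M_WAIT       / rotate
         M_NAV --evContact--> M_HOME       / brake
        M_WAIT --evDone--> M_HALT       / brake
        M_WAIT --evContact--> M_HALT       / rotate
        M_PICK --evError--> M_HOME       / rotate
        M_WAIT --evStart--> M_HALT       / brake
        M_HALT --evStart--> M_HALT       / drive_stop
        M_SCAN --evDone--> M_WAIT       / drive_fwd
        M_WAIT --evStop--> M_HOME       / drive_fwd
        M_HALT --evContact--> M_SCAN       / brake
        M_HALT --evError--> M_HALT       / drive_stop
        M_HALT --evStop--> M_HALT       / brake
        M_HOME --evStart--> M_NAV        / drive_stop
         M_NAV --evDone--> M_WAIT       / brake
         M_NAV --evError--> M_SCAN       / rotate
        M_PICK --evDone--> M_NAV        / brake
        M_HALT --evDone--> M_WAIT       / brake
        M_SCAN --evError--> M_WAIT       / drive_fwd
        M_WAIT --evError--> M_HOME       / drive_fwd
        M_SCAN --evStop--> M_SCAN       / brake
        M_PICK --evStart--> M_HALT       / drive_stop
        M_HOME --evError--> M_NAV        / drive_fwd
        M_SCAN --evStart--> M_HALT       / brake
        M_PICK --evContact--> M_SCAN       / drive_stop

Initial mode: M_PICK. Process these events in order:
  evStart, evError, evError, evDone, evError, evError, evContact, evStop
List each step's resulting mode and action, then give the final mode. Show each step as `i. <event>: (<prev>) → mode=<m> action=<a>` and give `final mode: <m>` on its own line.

final mode: M_SCAN

1. evStart: (M_PICK) → mode=M_HALT action=drive_stop
2. evError: (M_HALT) → mode=M_HALT action=drive_stop
3. evError: (M_HALT) → mode=M_HALT action=drive_stop
4. evDone: (M_HALT) → mode=M_WAIT action=brake
5. evError: (M_WAIT) → mode=M_HOME action=drive_fwd
6. evError: (M_HOME) → mode=M_NAV action=drive_fwd
7. evContact: (M_NAV) → mode=M_HOME action=brake
8. evStop: (M_HOME) → mode=M_SCAN action=drive_stop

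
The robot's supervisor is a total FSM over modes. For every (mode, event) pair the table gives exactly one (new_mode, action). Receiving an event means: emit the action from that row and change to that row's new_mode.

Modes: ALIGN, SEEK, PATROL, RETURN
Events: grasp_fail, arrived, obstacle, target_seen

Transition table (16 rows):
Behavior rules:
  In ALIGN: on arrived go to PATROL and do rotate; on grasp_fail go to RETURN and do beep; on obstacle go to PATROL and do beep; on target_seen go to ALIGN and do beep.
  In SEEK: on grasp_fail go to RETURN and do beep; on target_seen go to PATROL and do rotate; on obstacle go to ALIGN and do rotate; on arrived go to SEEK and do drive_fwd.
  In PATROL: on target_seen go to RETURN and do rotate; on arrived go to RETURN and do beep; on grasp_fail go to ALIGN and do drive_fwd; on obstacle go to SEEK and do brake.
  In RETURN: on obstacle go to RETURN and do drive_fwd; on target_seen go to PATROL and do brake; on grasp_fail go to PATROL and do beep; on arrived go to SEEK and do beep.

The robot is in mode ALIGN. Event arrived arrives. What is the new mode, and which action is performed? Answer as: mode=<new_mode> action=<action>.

mode=PATROL action=rotate

current mode = ALIGN; filter table to that mode:
  (ALIGN, arrived) → (PATROL, rotate)  ← event matches
  (ALIGN, grasp_fail) → (RETURN, beep)
  (ALIGN, obstacle) → (PATROL, beep)
  (ALIGN, target_seen) → (ALIGN, beep)
event = arrived selects (PATROL, rotate)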